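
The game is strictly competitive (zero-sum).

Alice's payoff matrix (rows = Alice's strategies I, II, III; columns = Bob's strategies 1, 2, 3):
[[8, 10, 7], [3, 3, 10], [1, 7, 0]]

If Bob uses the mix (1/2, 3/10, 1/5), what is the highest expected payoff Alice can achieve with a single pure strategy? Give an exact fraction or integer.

42/5

I: (8)·(1/2) + (10)·(3/10) + (7)·(1/5) = 42/5.
II: (3)·(1/2) + (3)·(3/10) + (10)·(1/5) = 22/5.
III: (1)·(1/2) + (7)·(3/10) + (0)·(1/5) = 13/5.
The best pure response is I with expected payoff 42/5.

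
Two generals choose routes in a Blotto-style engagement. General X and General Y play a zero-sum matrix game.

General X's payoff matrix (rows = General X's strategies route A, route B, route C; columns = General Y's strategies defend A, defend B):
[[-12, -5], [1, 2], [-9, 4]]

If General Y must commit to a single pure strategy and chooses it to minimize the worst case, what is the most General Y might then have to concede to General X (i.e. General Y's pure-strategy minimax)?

The worst case (largest entry) in each column is defend A: 1, defend B: 4.
The best (smallest) of these is 1.

1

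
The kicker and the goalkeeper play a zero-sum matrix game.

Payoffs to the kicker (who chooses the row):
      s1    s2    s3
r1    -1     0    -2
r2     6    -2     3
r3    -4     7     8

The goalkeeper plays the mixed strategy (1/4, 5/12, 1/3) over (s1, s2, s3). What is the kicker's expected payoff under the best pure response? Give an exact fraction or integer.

55/12

r1: (-1)·(1/4) + (0)·(5/12) + (-2)·(1/3) = -11/12.
r2: (6)·(1/4) + (-2)·(5/12) + (3)·(1/3) = 5/3.
r3: (-4)·(1/4) + (7)·(5/12) + (8)·(1/3) = 55/12.
The best pure response is r3 with expected payoff 55/12.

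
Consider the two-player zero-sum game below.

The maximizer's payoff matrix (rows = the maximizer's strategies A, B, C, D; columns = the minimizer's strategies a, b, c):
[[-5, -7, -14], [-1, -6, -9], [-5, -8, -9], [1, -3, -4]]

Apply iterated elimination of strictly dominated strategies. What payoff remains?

Column b is strictly dominated by c for the minimizer (-14<-7, -9<-6, -9<-8, -4<-3); eliminate b.
Column a is strictly dominated by c for the minimizer (-14<-5, -9<-1, -9<-5, -4<1); eliminate a.
Row C is strictly dominated by row D (-4>-9); eliminate C.
Row B is strictly dominated by row D (-4>-9); eliminate B.
Row A is strictly dominated by row D (-4>-14); eliminate A.
Only (D, c) remains, with payoff -4.

-4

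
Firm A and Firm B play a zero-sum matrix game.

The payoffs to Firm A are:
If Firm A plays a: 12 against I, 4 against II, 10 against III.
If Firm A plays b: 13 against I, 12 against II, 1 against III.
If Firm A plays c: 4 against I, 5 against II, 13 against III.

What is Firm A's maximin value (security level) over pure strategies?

The worst-case payoff for each row is a: 4, b: 1, c: 4.
The best of these is 4.

4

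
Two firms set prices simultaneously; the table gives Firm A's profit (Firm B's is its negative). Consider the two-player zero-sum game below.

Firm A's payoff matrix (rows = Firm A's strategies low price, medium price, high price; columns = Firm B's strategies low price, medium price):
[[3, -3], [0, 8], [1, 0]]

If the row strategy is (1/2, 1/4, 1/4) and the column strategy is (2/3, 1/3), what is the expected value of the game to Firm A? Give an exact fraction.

Against (2/3, 1/3), each row's expected payoff is low price: 1; medium price: 8/3; high price: 2/3.
Taking the (1/2, 1/4, 1/4)-weighted average: (1/2)·(1) + (1/4)·(8/3) + (1/4)·(2/3) = 4/3.

4/3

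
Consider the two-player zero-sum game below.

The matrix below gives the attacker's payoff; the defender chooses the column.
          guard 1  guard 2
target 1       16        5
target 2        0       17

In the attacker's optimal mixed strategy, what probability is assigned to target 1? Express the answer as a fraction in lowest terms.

Row minima are 5 and 0, so the attacker's maximin is 5; column maxima are 16 and 17, so the defender's minimax is 16. These differ, so the equilibrium is in mixed strategies.
Let the attacker play target 1 with probability p. The defender is indifferent when 16p = 5p + 17(1−p), giving p = 17/28.

17/28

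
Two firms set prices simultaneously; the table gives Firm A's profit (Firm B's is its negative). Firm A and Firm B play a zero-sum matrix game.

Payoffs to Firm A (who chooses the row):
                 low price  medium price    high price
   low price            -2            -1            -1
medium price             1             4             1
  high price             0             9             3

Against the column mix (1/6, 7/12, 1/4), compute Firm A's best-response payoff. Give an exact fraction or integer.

low price: (-2)·(1/6) + (-1)·(7/12) + (-1)·(1/4) = -7/6.
medium price: (1)·(1/6) + (4)·(7/12) + (1)·(1/4) = 11/4.
high price: (0)·(1/6) + (9)·(7/12) + (3)·(1/4) = 6.
The best pure response is high price with expected payoff 6.

6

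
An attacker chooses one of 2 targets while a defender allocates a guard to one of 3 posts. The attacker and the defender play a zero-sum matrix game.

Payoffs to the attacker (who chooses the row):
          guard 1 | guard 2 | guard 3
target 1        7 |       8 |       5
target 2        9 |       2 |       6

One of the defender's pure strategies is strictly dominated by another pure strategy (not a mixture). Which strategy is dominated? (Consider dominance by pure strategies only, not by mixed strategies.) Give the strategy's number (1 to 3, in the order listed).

The defender prefers columns that give the attacker less. Compare guard 1 with guard 3: 5 < 7, 6 < 9.
So guard 3 strictly dominates guard 1 for the defender; guard 1 is strictly dominated.

1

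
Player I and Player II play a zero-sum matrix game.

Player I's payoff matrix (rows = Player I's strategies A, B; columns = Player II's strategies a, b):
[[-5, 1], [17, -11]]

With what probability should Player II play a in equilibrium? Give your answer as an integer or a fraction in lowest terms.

Row minima are -5 and -11, so Player I's maximin is -5; column maxima are 17 and 1, so Player II's minimax is 1. These differ, so the equilibrium is in mixed strategies.
Let Player II play a with probability q. Player I is indifferent when −5q + (1−q) = 17q − 11(1−q), giving q = 6/17.

6/17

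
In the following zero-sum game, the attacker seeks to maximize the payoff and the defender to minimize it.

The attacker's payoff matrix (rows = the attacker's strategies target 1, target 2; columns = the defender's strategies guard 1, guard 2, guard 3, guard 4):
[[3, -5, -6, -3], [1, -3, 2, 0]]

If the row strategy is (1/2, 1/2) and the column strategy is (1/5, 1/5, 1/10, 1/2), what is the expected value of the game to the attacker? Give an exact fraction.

Against (1/5, 1/5, 1/10, 1/2), each row's expected payoff is target 1: -5/2; target 2: -1/5.
Taking the (1/2, 1/2)-weighted average: (1/2)·(-5/2) + (1/2)·(-1/5) = -27/20.

-27/20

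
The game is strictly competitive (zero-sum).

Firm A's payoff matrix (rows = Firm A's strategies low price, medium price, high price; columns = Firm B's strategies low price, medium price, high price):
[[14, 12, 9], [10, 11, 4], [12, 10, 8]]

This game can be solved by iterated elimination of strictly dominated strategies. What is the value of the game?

Column low price is strictly dominated by high price for Firm B (9<14, 4<10, 8<12); eliminate low price.
Column medium price is strictly dominated by high price for Firm B (9<12, 4<11, 8<10); eliminate medium price.
Row high price is strictly dominated by row low price (9>8); eliminate high price.
Row medium price is strictly dominated by row low price (9>4); eliminate medium price.
Only (low price, high price) remains, with payoff 9.

9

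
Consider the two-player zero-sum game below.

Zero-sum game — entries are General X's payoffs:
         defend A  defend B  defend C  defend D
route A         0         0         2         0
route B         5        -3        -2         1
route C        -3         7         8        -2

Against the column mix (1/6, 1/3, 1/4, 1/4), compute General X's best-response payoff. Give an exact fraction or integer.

route A: (0)·(1/6) + (0)·(1/3) + (2)·(1/4) + (0)·(1/4) = 1/2.
route B: (5)·(1/6) + (-3)·(1/3) + (-2)·(1/4) + (1)·(1/4) = -5/12.
route C: (-3)·(1/6) + (7)·(1/3) + (8)·(1/4) + (-2)·(1/4) = 10/3.
The best pure response is route C with expected payoff 10/3.

10/3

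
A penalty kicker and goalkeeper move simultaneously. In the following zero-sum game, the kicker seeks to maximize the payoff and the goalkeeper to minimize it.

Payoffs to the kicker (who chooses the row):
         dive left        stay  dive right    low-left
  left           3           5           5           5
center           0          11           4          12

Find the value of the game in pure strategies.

Row minima: 3, 0 → the kicker's maximin is 3.
Column maxima: 3, 11, 5, 12 → the goalkeeper's minimax is 3.
They coincide at (left, dive left), so the value is 3.

3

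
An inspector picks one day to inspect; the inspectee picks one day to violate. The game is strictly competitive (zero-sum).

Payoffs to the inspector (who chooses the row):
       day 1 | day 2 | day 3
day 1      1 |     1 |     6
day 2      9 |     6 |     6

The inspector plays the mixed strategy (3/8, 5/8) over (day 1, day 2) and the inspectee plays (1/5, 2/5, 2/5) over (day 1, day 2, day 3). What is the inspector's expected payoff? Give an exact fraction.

Against (1/5, 2/5, 2/5), each row's expected payoff is day 1: 3; day 2: 33/5.
Taking the (3/8, 5/8)-weighted average: (3/8)·(3) + (5/8)·(33/5) = 21/4.

21/4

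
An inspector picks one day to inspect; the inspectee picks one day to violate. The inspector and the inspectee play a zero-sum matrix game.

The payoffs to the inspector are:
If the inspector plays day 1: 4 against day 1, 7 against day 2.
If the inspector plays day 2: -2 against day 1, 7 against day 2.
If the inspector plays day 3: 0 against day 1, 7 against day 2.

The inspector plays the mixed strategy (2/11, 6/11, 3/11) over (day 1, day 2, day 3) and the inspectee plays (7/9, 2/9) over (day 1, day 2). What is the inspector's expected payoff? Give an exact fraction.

Against (7/9, 2/9), each row's expected payoff is day 1: 14/3; day 2: 0; day 3: 14/9.
Taking the (2/11, 6/11, 3/11)-weighted average: (2/11)·(14/3) + (6/11)·(0) + (3/11)·(14/9) = 14/11.

14/11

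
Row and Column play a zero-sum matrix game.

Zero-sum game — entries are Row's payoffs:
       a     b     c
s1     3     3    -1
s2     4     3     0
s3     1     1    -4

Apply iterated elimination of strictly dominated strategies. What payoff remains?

0

Row s3 is strictly dominated by row s1 (3>1, 3>1, -1>-4); eliminate s3.
Column b is strictly dominated by c for Column (-1<3, 0<3); eliminate b.
Column a is strictly dominated by c for Column (-1<3, 0<4); eliminate a.
Row s1 is strictly dominated by row s2 (0>-1); eliminate s1.
Only (s2, c) remains, with payoff 0.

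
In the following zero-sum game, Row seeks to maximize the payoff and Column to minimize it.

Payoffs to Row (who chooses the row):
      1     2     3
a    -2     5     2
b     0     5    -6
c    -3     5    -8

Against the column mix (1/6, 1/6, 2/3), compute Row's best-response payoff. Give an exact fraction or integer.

11/6

a: (-2)·(1/6) + (5)·(1/6) + (2)·(2/3) = 11/6.
b: (0)·(1/6) + (5)·(1/6) + (-6)·(2/3) = -19/6.
c: (-3)·(1/6) + (5)·(1/6) + (-8)·(2/3) = -5.
The best pure response is a with expected payoff 11/6.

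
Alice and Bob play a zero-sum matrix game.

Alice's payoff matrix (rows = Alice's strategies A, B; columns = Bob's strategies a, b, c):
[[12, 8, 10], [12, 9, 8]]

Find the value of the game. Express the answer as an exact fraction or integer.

Column a is strictly dominated by b for Bob (it gives Alice more in every row).
The remaining 2×2 game on (A, B) × (b, c) has no saddle point. Let Alice play A with probability p; indifference gives 8p + 9(1−p) = 10p + 8(1−p), so p = 1/3.
Similarly Bob's optimal q on b is 2/3, and the value is 8·(2/3) + (10)·(1/3) = 26/3.

26/3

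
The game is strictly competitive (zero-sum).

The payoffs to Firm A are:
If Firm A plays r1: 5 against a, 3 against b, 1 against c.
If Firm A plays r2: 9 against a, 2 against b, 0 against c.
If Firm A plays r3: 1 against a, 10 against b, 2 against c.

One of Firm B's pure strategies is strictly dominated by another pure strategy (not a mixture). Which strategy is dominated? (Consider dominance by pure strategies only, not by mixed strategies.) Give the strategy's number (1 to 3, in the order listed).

Firm B prefers columns that give Firm A less. Compare b with c: 1 < 3, 0 < 2, 2 < 10.
So c strictly dominates b for Firm B; b is strictly dominated.

2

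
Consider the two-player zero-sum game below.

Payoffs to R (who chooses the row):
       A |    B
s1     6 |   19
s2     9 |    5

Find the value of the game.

141/17

Row minima are 6 and 5, so R's maximin is 6; column maxima are 9 and 19, so C's minimax is 9. These differ, so the equilibrium is in mixed strategies.
Let R play s1 with probability p. C is indifferent when 6p + 9(1−p) = 19p + 5(1−p), giving p = 4/17.
Let C play A with probability q. R is indifferent when 6q + 19(1−q) = 9q + 5(1−q), giving q = 14/17.
The value is 6·(14/17) + (19)·(3/17) = 141/17.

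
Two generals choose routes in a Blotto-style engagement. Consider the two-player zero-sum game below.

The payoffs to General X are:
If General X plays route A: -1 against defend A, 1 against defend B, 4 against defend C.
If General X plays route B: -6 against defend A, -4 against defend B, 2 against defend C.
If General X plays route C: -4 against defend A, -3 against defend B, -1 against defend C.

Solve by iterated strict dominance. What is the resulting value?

Row route C is strictly dominated by row route A (-1>-4, 1>-3, 4>-1); eliminate route C.
Column defend C is strictly dominated by defend A for General Y (-1<4, -6<2); eliminate defend C.
Row route B is strictly dominated by row route A (-1>-6, 1>-4); eliminate route B.
Column defend B is strictly dominated by defend A for General Y (-1<1); eliminate defend B.
Only (route A, defend A) remains, with payoff -1.

-1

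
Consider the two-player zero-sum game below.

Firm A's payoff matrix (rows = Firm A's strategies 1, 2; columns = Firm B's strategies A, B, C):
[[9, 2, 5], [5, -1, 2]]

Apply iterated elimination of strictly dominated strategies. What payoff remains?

Column C is strictly dominated by B for Firm B (2<5, -1<2); eliminate C.
Row 2 is strictly dominated by row 1 (9>5, 2>-1); eliminate 2.
Column A is strictly dominated by B for Firm B (2<9); eliminate A.
Only (1, B) remains, with payoff 2.

2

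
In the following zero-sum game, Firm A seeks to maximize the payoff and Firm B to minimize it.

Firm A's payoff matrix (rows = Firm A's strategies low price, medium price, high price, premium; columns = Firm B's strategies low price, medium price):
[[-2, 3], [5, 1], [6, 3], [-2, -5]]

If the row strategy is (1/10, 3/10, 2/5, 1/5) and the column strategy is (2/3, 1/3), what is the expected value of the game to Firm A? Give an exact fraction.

Against (2/3, 1/3), each row's expected payoff is low price: -1/3; medium price: 11/3; high price: 5; premium: -3.
Taking the (1/10, 3/10, 2/5, 1/5)-weighted average: (1/10)·(-1/3) + (3/10)·(11/3) + (2/5)·(5) + (1/5)·(-3) = 37/15.

37/15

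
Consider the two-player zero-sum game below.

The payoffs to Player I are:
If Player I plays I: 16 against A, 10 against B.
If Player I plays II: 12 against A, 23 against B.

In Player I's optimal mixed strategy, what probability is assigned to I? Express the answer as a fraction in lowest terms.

11/17

Row minima are 10 and 12, so Player I's maximin is 12; column maxima are 16 and 23, so Player II's minimax is 16. These differ, so the equilibrium is in mixed strategies.
Let Player I play I with probability p. Player II is indifferent when 16p + 12(1−p) = 10p + 23(1−p), giving p = 11/17.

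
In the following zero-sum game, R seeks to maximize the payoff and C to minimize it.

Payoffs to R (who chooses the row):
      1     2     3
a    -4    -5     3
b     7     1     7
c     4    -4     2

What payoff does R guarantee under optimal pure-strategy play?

Row minima: -5, 1, -4 → R's maximin is 1.
Column maxima: 7, 1, 7 → C's minimax is 1.
They coincide at (b, 2), so the value is 1.

1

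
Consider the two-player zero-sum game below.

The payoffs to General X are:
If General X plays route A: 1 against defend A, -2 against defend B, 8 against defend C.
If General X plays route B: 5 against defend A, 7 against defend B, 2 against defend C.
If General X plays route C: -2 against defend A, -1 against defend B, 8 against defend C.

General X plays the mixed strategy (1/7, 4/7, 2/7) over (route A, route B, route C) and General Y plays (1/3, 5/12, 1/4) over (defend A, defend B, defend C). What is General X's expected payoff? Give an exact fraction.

71/21

Against (1/3, 5/12, 1/4), each row's expected payoff is route A: 3/2; route B: 61/12; route C: 11/12.
Taking the (1/7, 4/7, 2/7)-weighted average: (1/7)·(3/2) + (4/7)·(61/12) + (2/7)·(11/12) = 71/21.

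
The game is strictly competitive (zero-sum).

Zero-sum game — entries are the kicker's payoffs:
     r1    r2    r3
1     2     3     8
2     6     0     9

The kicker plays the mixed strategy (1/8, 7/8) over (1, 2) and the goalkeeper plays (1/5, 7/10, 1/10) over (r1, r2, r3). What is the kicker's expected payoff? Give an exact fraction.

Against (1/5, 7/10, 1/10), each row's expected payoff is 1: 33/10; 2: 21/10.
Taking the (1/8, 7/8)-weighted average: (1/8)·(33/10) + (7/8)·(21/10) = 9/4.

9/4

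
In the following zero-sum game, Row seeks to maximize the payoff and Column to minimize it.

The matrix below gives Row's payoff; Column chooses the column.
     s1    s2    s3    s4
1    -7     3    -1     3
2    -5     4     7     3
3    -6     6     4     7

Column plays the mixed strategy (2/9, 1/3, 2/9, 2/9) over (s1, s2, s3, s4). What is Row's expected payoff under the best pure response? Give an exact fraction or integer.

1: (-7)·(2/9) + (3)·(1/3) + (-1)·(2/9) + (3)·(2/9) = -1/9.
2: (-5)·(2/9) + (4)·(1/3) + (7)·(2/9) + (3)·(2/9) = 22/9.
3: (-6)·(2/9) + (6)·(1/3) + (4)·(2/9) + (7)·(2/9) = 28/9.
The best pure response is 3 with expected payoff 28/9.

28/9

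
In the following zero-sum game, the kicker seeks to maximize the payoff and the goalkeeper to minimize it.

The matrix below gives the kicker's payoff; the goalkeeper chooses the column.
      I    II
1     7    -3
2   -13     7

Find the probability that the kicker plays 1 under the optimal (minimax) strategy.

2/3

Row minima are -3 and -13, so the kicker's maximin is -3; column maxima are 7 and 7, so the goalkeeper's minimax is 7. These differ, so the equilibrium is in mixed strategies.
Let the kicker play 1 with probability p. The goalkeeper is indifferent when 7p − 13(1−p) = −3p + 7(1−p), giving p = 2/3.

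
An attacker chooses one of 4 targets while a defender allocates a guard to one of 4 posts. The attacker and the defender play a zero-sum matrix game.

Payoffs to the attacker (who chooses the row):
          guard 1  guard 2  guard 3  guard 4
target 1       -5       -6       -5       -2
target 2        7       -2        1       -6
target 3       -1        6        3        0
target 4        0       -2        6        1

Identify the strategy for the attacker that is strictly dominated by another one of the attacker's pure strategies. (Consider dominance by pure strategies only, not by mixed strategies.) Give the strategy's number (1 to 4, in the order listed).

Compare target 1 with target 3: -1 > -5, 6 > -6, 3 > -5, 0 > -2.
So target 3 strictly dominates target 1 for the attacker; target 1 is strictly dominated.

1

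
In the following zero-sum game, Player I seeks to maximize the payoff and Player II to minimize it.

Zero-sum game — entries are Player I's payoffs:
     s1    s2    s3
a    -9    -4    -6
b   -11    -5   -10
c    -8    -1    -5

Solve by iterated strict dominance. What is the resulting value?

-8

Row a is strictly dominated by row c (-8>-9, -1>-4, -5>-6); eliminate a.
Row b is strictly dominated by row c (-8>-11, -1>-5, -5>-10); eliminate b.
Column s3 is strictly dominated by s1 for Player II (-8<-5); eliminate s3.
Column s2 is strictly dominated by s1 for Player II (-8<-1); eliminate s2.
Only (c, s1) remains, with payoff -8.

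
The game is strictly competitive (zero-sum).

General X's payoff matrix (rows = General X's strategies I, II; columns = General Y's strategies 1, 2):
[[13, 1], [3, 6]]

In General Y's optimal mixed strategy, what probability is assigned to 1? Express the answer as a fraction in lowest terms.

1/3

Row minima are 1 and 3, so General X's maximin is 3; column maxima are 13 and 6, so General Y's minimax is 6. These differ, so the equilibrium is in mixed strategies.
Let General Y play 1 with probability q. General X is indifferent when 13q + (1−q) = 3q + 6(1−q), giving q = 1/3.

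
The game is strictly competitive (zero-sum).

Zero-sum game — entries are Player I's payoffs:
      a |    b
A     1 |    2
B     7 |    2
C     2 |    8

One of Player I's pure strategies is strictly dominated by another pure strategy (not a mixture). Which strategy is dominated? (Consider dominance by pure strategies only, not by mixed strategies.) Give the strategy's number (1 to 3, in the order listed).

Compare A with C: 2 > 1, 8 > 2.
So C strictly dominates A for Player I; A is strictly dominated.

1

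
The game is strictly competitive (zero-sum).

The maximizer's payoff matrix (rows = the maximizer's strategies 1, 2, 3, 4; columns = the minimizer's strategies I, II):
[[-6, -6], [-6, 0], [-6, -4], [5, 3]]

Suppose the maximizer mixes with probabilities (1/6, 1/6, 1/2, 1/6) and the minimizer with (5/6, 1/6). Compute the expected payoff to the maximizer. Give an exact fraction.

-35/9

Against (5/6, 1/6), each row's expected payoff is 1: -6; 2: -5; 3: -17/3; 4: 14/3.
Taking the (1/6, 1/6, 1/2, 1/6)-weighted average: (1/6)·(-6) + (1/6)·(-5) + (1/2)·(-17/3) + (1/6)·(14/3) = -35/9.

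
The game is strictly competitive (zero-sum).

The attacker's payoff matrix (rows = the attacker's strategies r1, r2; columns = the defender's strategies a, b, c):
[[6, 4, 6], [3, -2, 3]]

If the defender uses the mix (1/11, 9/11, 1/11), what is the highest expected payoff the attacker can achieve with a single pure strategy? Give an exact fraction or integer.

48/11

r1: (6)·(1/11) + (4)·(9/11) + (6)·(1/11) = 48/11.
r2: (3)·(1/11) + (-2)·(9/11) + (3)·(1/11) = -12/11.
The best pure response is r1 with expected payoff 48/11.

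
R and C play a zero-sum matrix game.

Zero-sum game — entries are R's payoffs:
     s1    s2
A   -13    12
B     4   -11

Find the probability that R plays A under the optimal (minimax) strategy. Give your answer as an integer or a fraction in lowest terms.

Row minima are -13 and -11, so R's maximin is -11; column maxima are 4 and 12, so C's minimax is 4. These differ, so the equilibrium is in mixed strategies.
Let R play A with probability p. C is indifferent when −13p + 4(1−p) = 12p − 11(1−p), giving p = 3/8.

3/8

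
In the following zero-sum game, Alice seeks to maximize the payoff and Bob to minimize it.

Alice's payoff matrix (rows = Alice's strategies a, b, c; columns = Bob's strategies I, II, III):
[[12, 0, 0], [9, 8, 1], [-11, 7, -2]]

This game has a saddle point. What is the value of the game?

Row minima: 0, 1, -11 → Alice's maximin is 1.
Column maxima: 12, 8, 1 → Bob's minimax is 1.
They coincide at (b, III), so the value is 1.

1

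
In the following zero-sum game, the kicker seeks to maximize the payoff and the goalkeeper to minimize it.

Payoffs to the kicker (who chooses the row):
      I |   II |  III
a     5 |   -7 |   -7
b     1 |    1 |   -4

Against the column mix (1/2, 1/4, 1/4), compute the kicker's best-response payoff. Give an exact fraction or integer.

-1/4

a: (5)·(1/2) + (-7)·(1/4) + (-7)·(1/4) = -1.
b: (1)·(1/2) + (1)·(1/4) + (-4)·(1/4) = -1/4.
The best pure response is b with expected payoff -1/4.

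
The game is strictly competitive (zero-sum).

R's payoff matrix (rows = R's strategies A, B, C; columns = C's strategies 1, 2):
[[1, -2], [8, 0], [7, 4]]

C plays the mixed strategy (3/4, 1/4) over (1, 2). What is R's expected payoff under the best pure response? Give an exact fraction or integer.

25/4

A: (1)·(3/4) + (-2)·(1/4) = 1/4.
B: (8)·(3/4) + (0)·(1/4) = 6.
C: (7)·(3/4) + (4)·(1/4) = 25/4.
The best pure response is C with expected payoff 25/4.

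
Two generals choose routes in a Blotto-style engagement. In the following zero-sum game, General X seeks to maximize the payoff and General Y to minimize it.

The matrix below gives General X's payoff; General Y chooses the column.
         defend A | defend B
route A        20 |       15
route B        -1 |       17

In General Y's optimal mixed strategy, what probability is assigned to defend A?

2/23

Row minima are 15 and -1, so General X's maximin is 15; column maxima are 20 and 17, so General Y's minimax is 17. These differ, so the equilibrium is in mixed strategies.
Let General Y play defend A with probability q. General X is indifferent when 20q + 15(1−q) = −q + 17(1−q), giving q = 2/23.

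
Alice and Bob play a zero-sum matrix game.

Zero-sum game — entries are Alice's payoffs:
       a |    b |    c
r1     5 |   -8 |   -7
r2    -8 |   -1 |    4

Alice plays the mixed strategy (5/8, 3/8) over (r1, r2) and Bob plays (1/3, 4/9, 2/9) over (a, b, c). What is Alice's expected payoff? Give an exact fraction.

Against (1/3, 4/9, 2/9), each row's expected payoff is r1: -31/9; r2: -20/9.
Taking the (5/8, 3/8)-weighted average: (5/8)·(-31/9) + (3/8)·(-20/9) = -215/72.

-215/72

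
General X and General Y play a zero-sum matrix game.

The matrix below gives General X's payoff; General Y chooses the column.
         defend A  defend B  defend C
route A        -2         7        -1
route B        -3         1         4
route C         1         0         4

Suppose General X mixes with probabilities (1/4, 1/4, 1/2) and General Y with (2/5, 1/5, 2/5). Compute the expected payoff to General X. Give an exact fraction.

6/5

Against (2/5, 1/5, 2/5), each row's expected payoff is route A: 1/5; route B: 3/5; route C: 2.
Taking the (1/4, 1/4, 1/2)-weighted average: (1/4)·(1/5) + (1/4)·(3/5) + (1/2)·(2) = 6/5.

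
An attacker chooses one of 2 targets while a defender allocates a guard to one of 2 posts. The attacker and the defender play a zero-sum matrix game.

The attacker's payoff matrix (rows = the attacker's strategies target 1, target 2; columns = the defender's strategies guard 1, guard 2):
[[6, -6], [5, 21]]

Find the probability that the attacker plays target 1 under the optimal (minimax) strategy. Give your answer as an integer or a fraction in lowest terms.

4/7

Row minima are -6 and 5, so the attacker's maximin is 5; column maxima are 6 and 21, so the defender's minimax is 6. These differ, so the equilibrium is in mixed strategies.
Let the attacker play target 1 with probability p. The defender is indifferent when 6p + 5(1−p) = −6p + 21(1−p), giving p = 4/7.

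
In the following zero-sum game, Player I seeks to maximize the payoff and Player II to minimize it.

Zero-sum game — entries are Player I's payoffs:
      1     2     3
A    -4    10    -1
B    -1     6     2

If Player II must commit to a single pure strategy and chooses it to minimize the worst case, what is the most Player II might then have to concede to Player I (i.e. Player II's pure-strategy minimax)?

-1

The worst case (largest entry) in each column is 1: -1, 2: 10, 3: 2.
The best (smallest) of these is -1.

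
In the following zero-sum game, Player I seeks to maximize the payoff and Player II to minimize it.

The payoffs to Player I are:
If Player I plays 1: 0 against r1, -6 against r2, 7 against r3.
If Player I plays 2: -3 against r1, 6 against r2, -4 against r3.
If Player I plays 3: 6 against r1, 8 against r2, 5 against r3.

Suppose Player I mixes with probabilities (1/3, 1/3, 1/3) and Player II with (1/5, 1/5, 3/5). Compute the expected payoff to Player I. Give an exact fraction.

7/3

Against (1/5, 1/5, 3/5), each row's expected payoff is 1: 3; 2: -9/5; 3: 29/5.
Taking the (1/3, 1/3, 1/3)-weighted average: (1/3)·(3) + (1/3)·(-9/5) + (1/3)·(29/5) = 7/3.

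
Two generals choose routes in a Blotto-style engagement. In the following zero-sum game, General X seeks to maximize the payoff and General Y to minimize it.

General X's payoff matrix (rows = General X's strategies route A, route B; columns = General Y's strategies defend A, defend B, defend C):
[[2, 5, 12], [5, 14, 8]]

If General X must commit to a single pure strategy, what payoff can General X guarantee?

The worst-case payoff for each row is route A: 2, route B: 5.
The best of these is 5.

5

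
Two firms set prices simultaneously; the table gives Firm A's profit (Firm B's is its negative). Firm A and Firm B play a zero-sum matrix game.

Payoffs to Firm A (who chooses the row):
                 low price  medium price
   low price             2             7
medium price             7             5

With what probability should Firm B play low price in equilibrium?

Row minima are 2 and 5, so Firm A's maximin is 5; column maxima are 7 and 7, so Firm B's minimax is 7. These differ, so the equilibrium is in mixed strategies.
Let Firm B play low price with probability q. Firm A is indifferent when 2q + 7(1−q) = 7q + 5(1−q), giving q = 2/7.

2/7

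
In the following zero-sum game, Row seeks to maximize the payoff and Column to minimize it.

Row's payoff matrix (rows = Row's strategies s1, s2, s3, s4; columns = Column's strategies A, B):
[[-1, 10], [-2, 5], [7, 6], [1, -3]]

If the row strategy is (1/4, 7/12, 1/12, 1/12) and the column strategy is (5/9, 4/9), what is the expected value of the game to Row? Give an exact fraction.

Against (5/9, 4/9), each row's expected payoff is s1: 35/9; s2: 10/9; s3: 59/9; s4: -7/9.
Taking the (1/4, 7/12, 1/12, 1/12)-weighted average: (1/4)·(35/9) + (7/12)·(10/9) + (1/12)·(59/9) + (1/12)·(-7/9) = 227/108.

227/108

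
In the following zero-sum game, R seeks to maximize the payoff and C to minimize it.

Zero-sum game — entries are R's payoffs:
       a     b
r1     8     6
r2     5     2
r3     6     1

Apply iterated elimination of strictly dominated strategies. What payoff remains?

Column a is strictly dominated by b for C (6<8, 2<5, 1<6); eliminate a.
Row r2 is strictly dominated by row r1 (6>2); eliminate r2.
Row r3 is strictly dominated by row r1 (6>1); eliminate r3.
Only (r1, b) remains, with payoff 6.

6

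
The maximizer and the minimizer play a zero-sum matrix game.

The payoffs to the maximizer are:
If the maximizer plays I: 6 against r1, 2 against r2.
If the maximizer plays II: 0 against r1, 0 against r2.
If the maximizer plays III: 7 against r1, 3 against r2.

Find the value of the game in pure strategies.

Row minima: 2, 0, 3 → the maximizer's maximin is 3.
Column maxima: 7, 3 → the minimizer's minimax is 3.
They coincide at (III, r2), so the value is 3.

3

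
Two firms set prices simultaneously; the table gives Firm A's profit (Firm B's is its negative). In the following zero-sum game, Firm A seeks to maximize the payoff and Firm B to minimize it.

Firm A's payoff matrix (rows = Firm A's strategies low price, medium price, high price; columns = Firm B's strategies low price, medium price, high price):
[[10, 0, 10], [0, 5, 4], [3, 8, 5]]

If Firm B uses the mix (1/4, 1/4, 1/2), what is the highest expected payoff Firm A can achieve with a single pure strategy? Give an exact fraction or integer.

low price: (10)·(1/4) + (0)·(1/4) + (10)·(1/2) = 15/2.
medium price: (0)·(1/4) + (5)·(1/4) + (4)·(1/2) = 13/4.
high price: (3)·(1/4) + (8)·(1/4) + (5)·(1/2) = 21/4.
The best pure response is low price with expected payoff 15/2.

15/2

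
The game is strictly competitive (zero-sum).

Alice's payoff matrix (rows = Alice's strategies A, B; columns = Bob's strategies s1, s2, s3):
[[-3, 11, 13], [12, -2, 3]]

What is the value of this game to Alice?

9/2

Column s3 is strictly dominated by s2 for Bob (it gives Alice more in every row).
The remaining 2×2 game on (A, B) × (s1, s2) has no saddle point. Let Alice play A with probability p; indifference gives −3p + 12(1−p) = 11p − 2(1−p), so p = 1/2.
Similarly Bob's optimal q on s1 is 13/28, and the value is -3·(13/28) + (11)·(15/28) = 9/2.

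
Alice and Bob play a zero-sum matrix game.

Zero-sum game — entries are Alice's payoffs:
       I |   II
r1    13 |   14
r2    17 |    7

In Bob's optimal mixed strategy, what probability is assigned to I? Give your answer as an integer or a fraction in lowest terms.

7/11

Row minima are 13 and 7, so Alice's maximin is 13; column maxima are 17 and 14, so Bob's minimax is 14. These differ, so the equilibrium is in mixed strategies.
Let Bob play I with probability q. Alice is indifferent when 13q + 14(1−q) = 17q + 7(1−q), giving q = 7/11.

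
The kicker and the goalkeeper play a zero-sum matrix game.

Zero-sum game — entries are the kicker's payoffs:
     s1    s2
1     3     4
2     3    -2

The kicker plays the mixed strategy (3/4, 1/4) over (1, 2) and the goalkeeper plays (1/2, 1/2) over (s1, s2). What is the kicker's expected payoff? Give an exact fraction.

Against (1/2, 1/2), each row's expected payoff is 1: 7/2; 2: 1/2.
Taking the (3/4, 1/4)-weighted average: (3/4)·(7/2) + (1/4)·(1/2) = 11/4.

11/4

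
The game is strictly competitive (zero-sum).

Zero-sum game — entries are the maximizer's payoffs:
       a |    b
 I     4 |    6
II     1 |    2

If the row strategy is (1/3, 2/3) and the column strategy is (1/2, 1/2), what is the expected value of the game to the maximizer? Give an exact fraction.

Against (1/2, 1/2), each row's expected payoff is I: 5; II: 3/2.
Taking the (1/3, 2/3)-weighted average: (1/3)·(5) + (2/3)·(3/2) = 8/3.

8/3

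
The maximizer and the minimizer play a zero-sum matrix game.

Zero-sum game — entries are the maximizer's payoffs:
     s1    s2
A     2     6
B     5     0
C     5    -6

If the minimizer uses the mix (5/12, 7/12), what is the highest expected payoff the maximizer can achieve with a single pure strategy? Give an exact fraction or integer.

13/3

A: (2)·(5/12) + (6)·(7/12) = 13/3.
B: (5)·(5/12) + (0)·(7/12) = 25/12.
C: (5)·(5/12) + (-6)·(7/12) = -17/12.
The best pure response is A with expected payoff 13/3.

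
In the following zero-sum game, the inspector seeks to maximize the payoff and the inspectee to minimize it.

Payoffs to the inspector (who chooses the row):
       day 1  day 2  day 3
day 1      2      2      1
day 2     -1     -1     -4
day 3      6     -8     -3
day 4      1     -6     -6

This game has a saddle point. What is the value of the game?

1

Row minima: 1, -4, -8, -6 → the inspector's maximin is 1.
Column maxima: 6, 2, 1 → the inspectee's minimax is 1.
They coincide at (day 1, day 3), so the value is 1.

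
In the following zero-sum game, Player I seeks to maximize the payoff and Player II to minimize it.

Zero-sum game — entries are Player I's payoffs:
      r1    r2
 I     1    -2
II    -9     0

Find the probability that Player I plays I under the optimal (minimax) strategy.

3/4

Row minima are -2 and -9, so Player I's maximin is -2; column maxima are 1 and 0, so Player II's minimax is 0. These differ, so the equilibrium is in mixed strategies.
Let Player I play I with probability p. Player II is indifferent when p − 9(1−p) = −2p, giving p = 3/4.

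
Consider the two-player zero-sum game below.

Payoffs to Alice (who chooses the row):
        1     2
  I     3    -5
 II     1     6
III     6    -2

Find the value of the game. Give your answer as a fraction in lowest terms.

38/13

Row I is strictly dominated by row III, so Alice never plays it.
The remaining 2×2 game on (II, III) × (1, 2) has no saddle point. Let Alice play II with probability p; indifference gives p + 6(1−p) = 6p − 2(1−p), so p = 8/13.
Similarly Bob's optimal q on 1 is 8/13, and the value is 1·(8/13) + (6)·(5/13) = 38/13.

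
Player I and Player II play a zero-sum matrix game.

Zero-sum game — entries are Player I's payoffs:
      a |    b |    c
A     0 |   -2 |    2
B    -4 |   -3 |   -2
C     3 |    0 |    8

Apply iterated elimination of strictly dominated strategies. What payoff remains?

0

Row A is strictly dominated by row C (3>0, 0>-2, 8>2); eliminate A.
Row B is strictly dominated by row C (3>-4, 0>-3, 8>-2); eliminate B.
Column a is strictly dominated by b for Player II (0<3); eliminate a.
Column c is strictly dominated by b for Player II (0<8); eliminate c.
Only (C, b) remains, with payoff 0.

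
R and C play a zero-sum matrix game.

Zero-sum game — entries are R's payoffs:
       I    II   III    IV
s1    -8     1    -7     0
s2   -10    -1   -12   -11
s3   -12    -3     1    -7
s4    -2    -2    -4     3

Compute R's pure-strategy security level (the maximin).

The worst-case payoff for each row is s1: -8, s2: -12, s3: -12, s4: -4.
The best of these is -4.

-4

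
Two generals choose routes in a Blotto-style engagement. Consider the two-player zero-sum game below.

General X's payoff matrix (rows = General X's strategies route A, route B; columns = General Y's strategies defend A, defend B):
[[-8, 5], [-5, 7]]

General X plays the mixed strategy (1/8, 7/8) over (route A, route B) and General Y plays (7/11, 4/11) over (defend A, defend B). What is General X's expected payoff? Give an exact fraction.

-85/88

Against (7/11, 4/11), each row's expected payoff is route A: -36/11; route B: -7/11.
Taking the (1/8, 7/8)-weighted average: (1/8)·(-36/11) + (7/8)·(-7/11) = -85/88.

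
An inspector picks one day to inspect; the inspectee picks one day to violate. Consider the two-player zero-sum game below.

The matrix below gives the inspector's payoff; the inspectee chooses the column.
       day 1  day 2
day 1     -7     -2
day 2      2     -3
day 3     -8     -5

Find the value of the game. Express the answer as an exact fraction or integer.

Row day 3 is strictly dominated by row day 1, so the inspector never plays it.
The remaining 2×2 game on (day 1, day 2) × (day 1, day 2) has no saddle point. Let the inspector play day 1 with probability p; indifference gives −7p + 2(1−p) = −2p − 3(1−p), so p = 1/2.
Similarly the inspectee's optimal q on day 1 is 1/10, and the value is -7·(1/10) + (-2)·(9/10) = -5/2.

-5/2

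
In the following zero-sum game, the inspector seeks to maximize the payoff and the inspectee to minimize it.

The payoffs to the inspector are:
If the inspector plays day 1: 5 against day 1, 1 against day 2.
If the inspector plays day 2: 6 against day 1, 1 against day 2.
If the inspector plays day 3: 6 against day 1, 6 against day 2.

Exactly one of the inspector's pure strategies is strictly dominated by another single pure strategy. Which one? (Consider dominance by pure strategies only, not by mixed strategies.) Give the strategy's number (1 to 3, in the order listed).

1

Compare day 1 with day 3: 6 > 5, 6 > 1.
So day 3 strictly dominates day 1 for the inspector; day 1 is strictly dominated.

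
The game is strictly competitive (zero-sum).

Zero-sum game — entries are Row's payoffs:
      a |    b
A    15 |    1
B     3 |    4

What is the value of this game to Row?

19/5

Row minima are 1 and 3, so Row's maximin is 3; column maxima are 15 and 4, so Column's minimax is 4. These differ, so the equilibrium is in mixed strategies.
Let Row play A with probability p. Column is indifferent when 15p + 3(1−p) = p + 4(1−p), giving p = 1/15.
Let Column play a with probability q. Row is indifferent when 15q + (1−q) = 3q + 4(1−q), giving q = 1/5.
The value is 15·(1/5) + (1)·(4/5) = 19/5.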